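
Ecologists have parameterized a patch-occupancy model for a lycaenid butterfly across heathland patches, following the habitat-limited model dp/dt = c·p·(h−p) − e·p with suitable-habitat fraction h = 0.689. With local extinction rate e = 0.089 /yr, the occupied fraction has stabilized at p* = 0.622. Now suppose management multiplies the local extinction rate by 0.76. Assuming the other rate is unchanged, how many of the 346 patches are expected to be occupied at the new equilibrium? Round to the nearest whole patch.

Balance c(h−p*) = e gives c = e/(0.689 − 0.62200) = 0.089/0.06700 = 1.32836.
New p* = 0.689 − e/c = 0.689 − 0.06764/1.32836 = 0.63808.
Expected occupied = 346 × 0.63808 = 220.78 ≈ 221.

221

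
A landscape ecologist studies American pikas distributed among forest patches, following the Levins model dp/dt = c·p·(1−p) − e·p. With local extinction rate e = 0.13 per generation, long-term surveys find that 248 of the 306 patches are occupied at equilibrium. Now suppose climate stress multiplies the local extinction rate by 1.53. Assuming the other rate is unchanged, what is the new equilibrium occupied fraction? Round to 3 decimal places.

Observed p* = 248/306 = 0.81046.
Balance c(1−p*) = e gives c = e/(1 − 0.81046) = 0.13/0.18954 = 0.68587.
New p* = 1 − e/c = 1 − 0.19890/0.68587 = 0.71000.

0.710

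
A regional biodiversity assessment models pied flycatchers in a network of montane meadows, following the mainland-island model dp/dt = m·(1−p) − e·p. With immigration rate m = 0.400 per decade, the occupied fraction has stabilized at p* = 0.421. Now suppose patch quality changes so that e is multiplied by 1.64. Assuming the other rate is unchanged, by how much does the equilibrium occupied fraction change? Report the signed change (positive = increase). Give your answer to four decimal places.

-0.1138

Balance m(1−p*) = e·p* gives e = m(1−p*)/p* = 0.400×0.57900/0.42100 = 0.55012.
New p* = m/(m+e) = 0.40000/(0.40000+0.90220) = 0.30717.
Δp* = 0.30717 − 0.42100 = -0.11383.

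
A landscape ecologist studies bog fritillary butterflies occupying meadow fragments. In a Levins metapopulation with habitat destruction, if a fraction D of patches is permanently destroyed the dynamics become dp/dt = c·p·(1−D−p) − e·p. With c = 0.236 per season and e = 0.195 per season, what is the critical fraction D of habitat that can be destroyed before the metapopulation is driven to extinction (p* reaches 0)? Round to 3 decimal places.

0.174

The nontrivial equilibrium is p* = (1−D) − e/c; extinction occurs when this hits zero.
So D_crit = 1 − e/c = 1 − 0.195/0.236 = 1 − 0.8263 = 0.1737.
This equals the undisturbed p*, a classic result of Lande's extension.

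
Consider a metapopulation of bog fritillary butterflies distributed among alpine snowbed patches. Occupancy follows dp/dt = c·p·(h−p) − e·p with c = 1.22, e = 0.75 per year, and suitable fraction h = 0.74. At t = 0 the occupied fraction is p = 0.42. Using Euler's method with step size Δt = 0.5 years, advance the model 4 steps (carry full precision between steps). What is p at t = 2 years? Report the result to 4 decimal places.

Update rule: p ← p + [c·p·(h−p) − e·p]·Δt with Δt = 0.5.
step 1: Δp = -0.07552, p = 0.34448
step 2: Δp = -0.04607, p = 0.29841
step 3: Δp = -0.03152, p = 0.26689
step 4: Δp = -0.02306, p = 0.24383

0.2438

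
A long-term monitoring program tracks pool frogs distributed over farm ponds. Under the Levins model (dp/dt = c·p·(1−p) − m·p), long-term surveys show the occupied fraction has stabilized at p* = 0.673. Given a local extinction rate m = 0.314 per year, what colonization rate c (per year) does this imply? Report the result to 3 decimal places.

0.960

At equilibrium c(1−p*) = m, so c = m/(1−p*).
c = 0.314/(1 − 0.673) = 0.314/0.3270 = 0.9602.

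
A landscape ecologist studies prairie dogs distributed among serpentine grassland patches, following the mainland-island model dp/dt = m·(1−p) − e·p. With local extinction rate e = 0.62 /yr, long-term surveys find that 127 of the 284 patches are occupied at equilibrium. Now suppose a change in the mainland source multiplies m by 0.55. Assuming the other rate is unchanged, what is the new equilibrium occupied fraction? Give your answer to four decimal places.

0.3079

Observed p* = 127/284 = 0.44718.
Balance m(1−p*) = e·p* gives m = e·p*/(1−p*) = 0.62×0.44718/0.55282 = 0.50152.
New p* = m/(m+e) = 0.27584/(0.27584+0.62000) = 0.30791.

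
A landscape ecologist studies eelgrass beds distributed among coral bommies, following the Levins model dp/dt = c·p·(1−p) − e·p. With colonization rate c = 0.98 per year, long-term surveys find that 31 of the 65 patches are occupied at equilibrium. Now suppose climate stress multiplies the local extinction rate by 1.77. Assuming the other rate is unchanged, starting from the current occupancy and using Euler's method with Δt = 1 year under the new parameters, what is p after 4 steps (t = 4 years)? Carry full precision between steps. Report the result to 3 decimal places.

0.171

Observed p* = 31/65 = 0.47692.
Balance c(1−p*) = e gives e = 0.98×(1 − 0.47692) = 0.51262.
Starting from p₀ = 0.47692; update p ← p + (dp/dt)·Δt with the new parameters.
t = 1: p = 0.47692 + (-0.18825) = 0.28867
t = 2: p = 0.28867 + (-0.06069) = 0.22799
t = 3: p = 0.22799 + (-0.03437) = 0.19362
t = 4: p = 0.19362 + (-0.02267) = 0.17095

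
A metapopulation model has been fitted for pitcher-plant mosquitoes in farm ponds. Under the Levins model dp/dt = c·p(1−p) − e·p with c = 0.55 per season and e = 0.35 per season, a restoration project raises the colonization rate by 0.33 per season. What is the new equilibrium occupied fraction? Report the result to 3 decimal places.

0.602

Before: p* = 1 − 0.35/0.55 = 0.3636.
After the change, c = 0.88, e = 0.35, so p* = 1 − 0.35/0.88 = 0.6023.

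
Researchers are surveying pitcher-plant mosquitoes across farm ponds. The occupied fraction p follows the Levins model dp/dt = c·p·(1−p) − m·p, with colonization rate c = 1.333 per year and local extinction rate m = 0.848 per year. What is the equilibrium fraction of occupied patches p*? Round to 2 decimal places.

At equilibrium, colonization balances extinction: c·p*·(1−p*) = m·p*.
So p* = 1 − m/c = 1 − 0.848/1.333 = 1 − 0.6362 = 0.3638.

0.36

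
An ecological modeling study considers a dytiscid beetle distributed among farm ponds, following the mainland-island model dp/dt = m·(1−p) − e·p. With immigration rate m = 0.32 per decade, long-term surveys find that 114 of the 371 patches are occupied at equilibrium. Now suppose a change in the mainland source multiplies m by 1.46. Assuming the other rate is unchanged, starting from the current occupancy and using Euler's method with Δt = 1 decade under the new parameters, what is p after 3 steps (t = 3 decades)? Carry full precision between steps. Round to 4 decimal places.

0.3936

Observed p* = 114/371 = 0.30728.
Balance m(1−p*) = e·p* gives e = m(1−p*)/p* = 0.32×0.69272/0.30728 = 0.72140.
Starting from p₀ = 0.30728; update p ← p + (dp/dt)·Δt with the new parameters.
t = 1: p = 0.30728 + (+0.10197) = 0.40925
t = 2: p = 0.40925 + (-0.01923) = 0.39001
t = 3: p = 0.39001 + (+0.00363) = 0.39364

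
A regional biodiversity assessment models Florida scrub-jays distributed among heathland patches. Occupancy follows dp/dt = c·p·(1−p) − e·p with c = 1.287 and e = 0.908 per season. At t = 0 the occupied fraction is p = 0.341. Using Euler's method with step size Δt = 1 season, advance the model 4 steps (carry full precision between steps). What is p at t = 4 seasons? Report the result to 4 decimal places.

Update rule: p ← p + [c·p·(1−p) − e·p]·Δt with Δt = 1.
step 1: Δp = -0.02041, p = 0.32059
step 2: Δp = -0.01077, p = 0.30982
step 3: Δp = -0.00611, p = 0.30370
step 4: Δp = -0.00360, p = 0.30010

0.3001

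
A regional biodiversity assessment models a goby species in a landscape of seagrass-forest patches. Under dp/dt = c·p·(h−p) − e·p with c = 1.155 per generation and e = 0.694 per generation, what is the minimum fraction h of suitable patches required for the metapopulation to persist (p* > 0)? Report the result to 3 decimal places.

0.601

p* = h − e/c is positive only when h > e/c.
h_min = e/c = 0.694/1.155 = 0.6009.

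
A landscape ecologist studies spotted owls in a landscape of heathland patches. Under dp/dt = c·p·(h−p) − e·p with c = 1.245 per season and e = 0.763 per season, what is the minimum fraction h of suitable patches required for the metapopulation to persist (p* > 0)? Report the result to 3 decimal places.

p* = h − e/c is positive only when h > e/c.
h_min = e/c = 0.763/1.245 = 0.6129.

0.613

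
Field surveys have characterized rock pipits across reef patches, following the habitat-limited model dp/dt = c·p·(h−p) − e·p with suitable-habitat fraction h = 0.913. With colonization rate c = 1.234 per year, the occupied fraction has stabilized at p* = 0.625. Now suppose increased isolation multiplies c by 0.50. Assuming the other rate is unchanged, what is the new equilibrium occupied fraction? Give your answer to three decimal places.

0.337

Balance c(h−p*) = e gives e = 1.234×(0.913 − 0.62500) = 0.35539.
New p* = 0.913 − e/c = 0.913 − 0.35539/0.61700 = 0.33700.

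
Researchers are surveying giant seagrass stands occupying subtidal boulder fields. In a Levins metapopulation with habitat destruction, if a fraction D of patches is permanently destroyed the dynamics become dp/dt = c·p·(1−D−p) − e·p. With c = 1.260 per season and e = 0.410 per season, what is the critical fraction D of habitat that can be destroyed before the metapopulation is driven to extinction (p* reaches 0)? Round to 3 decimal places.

0.675

The nontrivial equilibrium is p* = (1−D) − e/c; extinction occurs when this hits zero.
So D_crit = 1 − e/c = 1 − 0.410/1.260 = 1 − 0.3254 = 0.6746.
This equals the undisturbed p*, a classic result of Lande's extension.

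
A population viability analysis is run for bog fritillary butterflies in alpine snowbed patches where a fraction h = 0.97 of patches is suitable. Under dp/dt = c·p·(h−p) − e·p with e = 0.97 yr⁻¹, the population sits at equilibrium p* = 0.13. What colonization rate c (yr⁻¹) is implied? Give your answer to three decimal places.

At equilibrium c(h−p*) = e, so c = e/(h−p*).
c = 0.97/(0.97 − 0.13) = 0.97/0.8400 = 1.1548.

1.155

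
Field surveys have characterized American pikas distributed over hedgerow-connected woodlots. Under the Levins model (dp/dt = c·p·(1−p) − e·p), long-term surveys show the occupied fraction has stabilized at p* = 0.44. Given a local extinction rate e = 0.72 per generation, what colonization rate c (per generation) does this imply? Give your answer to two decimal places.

1.29

At equilibrium c(1−p*) = e, so c = e/(1−p*).
c = 0.72/(1 − 0.44) = 0.72/0.5600 = 1.2857.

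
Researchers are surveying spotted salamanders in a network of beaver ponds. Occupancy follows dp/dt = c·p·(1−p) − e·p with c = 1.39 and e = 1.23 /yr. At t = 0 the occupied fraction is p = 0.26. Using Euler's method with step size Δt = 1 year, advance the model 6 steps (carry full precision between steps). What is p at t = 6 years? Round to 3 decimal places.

Update rule: p ← p + [c·p·(1−p) − e·p]·Δt with Δt = 1.
p: 0.26000 → 0.20764  (Δp = -0.05236)
p: 0.20764 → 0.18093  (Δp = -0.02670)
p: 0.18093 → 0.16438  (Δp = -0.01655)
p: 0.16438 → 0.15312  (Δp = -0.01126)
p: 0.15312 → 0.14503  (Δp = -0.00809)
p: 0.14503 → 0.13900  (Δp = -0.00603)

0.139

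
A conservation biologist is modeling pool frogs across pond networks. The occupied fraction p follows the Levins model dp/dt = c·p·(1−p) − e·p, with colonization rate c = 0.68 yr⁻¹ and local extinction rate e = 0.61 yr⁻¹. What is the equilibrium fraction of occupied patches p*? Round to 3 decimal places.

0.103

At equilibrium, colonization balances extinction: c·p*·(1−p*) = e·p*.
So p* = 1 − e/c = 1 − 0.61/0.68 = 1 − 0.8971 = 0.1029.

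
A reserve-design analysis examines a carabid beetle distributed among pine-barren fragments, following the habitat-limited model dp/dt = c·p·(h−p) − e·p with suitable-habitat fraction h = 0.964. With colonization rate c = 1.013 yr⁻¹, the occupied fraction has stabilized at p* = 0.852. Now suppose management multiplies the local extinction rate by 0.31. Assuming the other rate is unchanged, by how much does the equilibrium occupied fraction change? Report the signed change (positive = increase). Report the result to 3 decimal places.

0.077

Balance c(h−p*) = e gives e = 1.013×(0.964 − 0.85200) = 0.11346.
New p* = 0.964 − e/c = 0.964 − 0.03517/1.01300 = 0.92928.
Δp* = 0.92928 − 0.85200 = +0.07728.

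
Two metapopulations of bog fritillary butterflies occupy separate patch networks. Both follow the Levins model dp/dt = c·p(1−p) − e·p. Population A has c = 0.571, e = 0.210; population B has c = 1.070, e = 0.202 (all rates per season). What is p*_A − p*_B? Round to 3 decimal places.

A: p*_A = 1 − 0.210/0.571 = 0.6322.
B: p*_B = 1 − 0.202/1.070 = 0.8112.
p*_A − p*_B = 0.6322 − 0.8112 = -0.1790.

-0.179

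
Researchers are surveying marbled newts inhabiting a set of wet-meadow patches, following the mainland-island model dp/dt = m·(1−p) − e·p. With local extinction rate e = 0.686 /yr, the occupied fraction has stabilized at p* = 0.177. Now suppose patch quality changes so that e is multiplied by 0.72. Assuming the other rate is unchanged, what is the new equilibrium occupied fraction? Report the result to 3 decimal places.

Balance m(1−p*) = e·p* gives m = e·p*/(1−p*) = 0.686×0.17700/0.82300 = 0.14754.
New p* = m/(m+e) = 0.14754/(0.14754+0.49392) = 0.23001.

0.230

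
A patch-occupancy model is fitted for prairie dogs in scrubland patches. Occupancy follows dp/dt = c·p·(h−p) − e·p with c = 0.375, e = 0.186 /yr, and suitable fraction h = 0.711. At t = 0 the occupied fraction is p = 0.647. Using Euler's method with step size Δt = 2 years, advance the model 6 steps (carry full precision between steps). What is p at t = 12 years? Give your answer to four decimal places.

0.2655

Update rule: p ← p + [c·p·(h−p) − e·p]·Δt with Δt = 2.
p: 0.64700 → 0.43737  (Δp = -0.20963)
p: 0.43737 → 0.36443  (Δp = -0.07294)
p: 0.36443 → 0.32359  (Δp = -0.04084)
p: 0.32359 → 0.29723  (Δp = -0.02635)
p: 0.29723 → 0.27890  (Δp = -0.01833)
p: 0.27890 → 0.26553  (Δp = -0.01337)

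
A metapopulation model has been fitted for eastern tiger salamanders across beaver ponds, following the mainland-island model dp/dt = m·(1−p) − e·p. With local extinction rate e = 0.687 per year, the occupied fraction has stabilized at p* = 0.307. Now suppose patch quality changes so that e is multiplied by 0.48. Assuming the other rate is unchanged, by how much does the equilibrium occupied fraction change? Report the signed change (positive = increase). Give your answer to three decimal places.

0.173

Balance m(1−p*) = e·p* gives m = e·p*/(1−p*) = 0.687×0.30700/0.69300 = 0.30434.
New p* = m/(m+e) = 0.30434/(0.30434+0.32976) = 0.47996.
Δp* = 0.47996 − 0.30700 = +0.17296.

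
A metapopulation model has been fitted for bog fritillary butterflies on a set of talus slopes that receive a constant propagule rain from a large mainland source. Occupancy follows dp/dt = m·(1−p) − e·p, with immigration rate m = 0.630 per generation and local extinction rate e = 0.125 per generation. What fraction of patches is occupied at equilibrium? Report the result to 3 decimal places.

0.834

Setting dp/dt = 0: m − m·p* = e·p*, so m = (m+e)·p*.
p* = m/(m+e) = 0.630/(0.630+0.125) = 0.630/0.7550 = 0.8344.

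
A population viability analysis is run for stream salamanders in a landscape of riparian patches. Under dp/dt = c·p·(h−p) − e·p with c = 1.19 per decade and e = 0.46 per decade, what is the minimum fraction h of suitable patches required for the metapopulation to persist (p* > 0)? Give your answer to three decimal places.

p* = h − e/c is positive only when h > e/c.
h_min = e/c = 0.46/1.19 = 0.3866.

0.387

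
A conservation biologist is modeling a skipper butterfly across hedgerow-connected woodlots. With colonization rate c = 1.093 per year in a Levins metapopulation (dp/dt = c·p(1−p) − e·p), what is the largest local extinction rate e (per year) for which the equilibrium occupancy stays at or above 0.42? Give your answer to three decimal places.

1 − e/c ≥ 0.42 ⇒ e ≤ c(1 − 0.42) = 1.093 × 0.5800.
e_max = 0.6339.

0.634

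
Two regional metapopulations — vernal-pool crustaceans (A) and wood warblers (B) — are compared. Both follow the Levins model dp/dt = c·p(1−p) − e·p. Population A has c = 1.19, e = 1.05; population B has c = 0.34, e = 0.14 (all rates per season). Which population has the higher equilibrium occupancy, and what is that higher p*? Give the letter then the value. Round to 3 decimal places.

A: p*_A = 1 − 1.05/1.19 = 0.1176.
B: p*_B = 1 − 0.14/0.34 = 0.5882.
B is higher at 0.5882.

B, 0.588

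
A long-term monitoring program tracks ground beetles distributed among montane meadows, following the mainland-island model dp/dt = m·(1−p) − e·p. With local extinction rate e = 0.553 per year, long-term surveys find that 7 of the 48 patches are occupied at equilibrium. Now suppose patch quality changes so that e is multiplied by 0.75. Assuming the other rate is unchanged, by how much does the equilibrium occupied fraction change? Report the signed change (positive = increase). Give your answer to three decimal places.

0.040

Observed p* = 7/48 = 0.14583.
Balance m(1−p*) = e·p* gives m = e·p*/(1−p*) = 0.553×0.14583/0.85417 = 0.09441.
New p* = m/(m+e) = 0.09441/(0.09441+0.41475) = 0.18542.
Δp* = 0.18542 − 0.14583 = +0.03959.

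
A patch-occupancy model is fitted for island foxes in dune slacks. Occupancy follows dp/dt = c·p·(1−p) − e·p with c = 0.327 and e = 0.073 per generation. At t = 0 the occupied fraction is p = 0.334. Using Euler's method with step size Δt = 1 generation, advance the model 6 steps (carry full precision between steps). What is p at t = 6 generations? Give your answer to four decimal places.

0.6085

Update rule: p ← p + [c·p·(1−p) − e·p]·Δt with Δt = 1.
  1  |  dp/dt·Δt = +0.048357  |  p_1 = 0.382357
  2  |  dp/dt·Δt = +0.049312  |  p_2 = 0.431669
  3  |  dp/dt·Δt = +0.048711  |  p_3 = 0.480381
  4  |  dp/dt·Δt = +0.046556  |  p_4 = 0.526937
  5  |  dp/dt·Δt = +0.043046  |  p_5 = 0.569983
  6  |  dp/dt·Δt = +0.038540  |  p_6 = 0.608523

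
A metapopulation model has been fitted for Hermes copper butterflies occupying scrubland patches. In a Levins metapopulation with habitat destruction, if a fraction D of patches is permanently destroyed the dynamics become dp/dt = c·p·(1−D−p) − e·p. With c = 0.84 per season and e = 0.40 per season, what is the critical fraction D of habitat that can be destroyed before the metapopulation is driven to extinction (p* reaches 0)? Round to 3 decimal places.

0.524

The nontrivial equilibrium is p* = (1−D) − e/c; extinction occurs when this hits zero.
So D_crit = 1 − e/c = 1 − 0.40/0.84 = 1 − 0.4762 = 0.5238.
This equals the undisturbed p*, a classic result of Lande's extension.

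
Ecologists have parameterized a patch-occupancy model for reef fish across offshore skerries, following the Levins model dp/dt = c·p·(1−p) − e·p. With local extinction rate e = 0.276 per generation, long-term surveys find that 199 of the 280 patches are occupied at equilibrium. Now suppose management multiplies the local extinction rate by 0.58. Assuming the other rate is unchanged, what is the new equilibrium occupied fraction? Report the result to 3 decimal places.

Observed p* = 199/280 = 0.71071.
Balance c(1−p*) = e gives c = e/(1 − 0.71071) = 0.276/0.28929 = 0.95406.
New p* = 1 − e/c = 1 − 0.16008/0.95406 = 0.83221.

0.832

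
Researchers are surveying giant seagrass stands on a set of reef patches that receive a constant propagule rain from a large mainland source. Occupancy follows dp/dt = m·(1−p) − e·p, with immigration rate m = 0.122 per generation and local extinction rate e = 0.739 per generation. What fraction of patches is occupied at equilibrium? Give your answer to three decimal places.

0.142

At equilibrium the propagule rain into empty patches balances local extinction: m(1−p*) = e·p*.
p* = m/(m+e) = 0.122/(0.122+0.739) = 0.122/0.8610 = 0.1417.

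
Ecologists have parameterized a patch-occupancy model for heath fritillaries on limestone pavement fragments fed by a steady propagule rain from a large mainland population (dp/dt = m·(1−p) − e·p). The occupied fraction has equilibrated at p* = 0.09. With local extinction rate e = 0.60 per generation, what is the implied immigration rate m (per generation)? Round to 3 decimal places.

0.059

At equilibrium m(1−p*) = e·p*, so m = e·p*/(1−p*).
m = 0.60 × 0.09 / 0.9100 = 0.0540/0.9100 = 0.0593.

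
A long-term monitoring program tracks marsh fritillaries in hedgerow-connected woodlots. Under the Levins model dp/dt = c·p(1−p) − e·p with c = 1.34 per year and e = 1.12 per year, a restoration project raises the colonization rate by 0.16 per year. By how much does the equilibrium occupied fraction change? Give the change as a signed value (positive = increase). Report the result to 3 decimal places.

0.089

Before: p* = 1 − 1.12/1.34 = 0.1642.
After the change, c = 1.5, e = 1.12, so p* = 1 − 1.12/1.5 = 0.2533.
Δp* = 0.2533 − 0.1642 = +0.0892.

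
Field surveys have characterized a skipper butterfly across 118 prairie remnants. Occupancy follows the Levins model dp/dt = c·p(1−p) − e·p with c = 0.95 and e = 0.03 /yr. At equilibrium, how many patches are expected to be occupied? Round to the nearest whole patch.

114

p* = 1 − e/c = 1 − 0.03/0.95 = 0.9684.
Expected occupied patches = N × p* = 118 × 0.9684 = 114.27 ≈ 114.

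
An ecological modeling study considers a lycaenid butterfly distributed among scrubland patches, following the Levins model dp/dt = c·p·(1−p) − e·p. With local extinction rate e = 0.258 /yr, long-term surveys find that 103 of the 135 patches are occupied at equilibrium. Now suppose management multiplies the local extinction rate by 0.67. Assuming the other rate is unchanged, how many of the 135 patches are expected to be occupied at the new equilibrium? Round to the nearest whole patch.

114

Observed p* = 103/135 = 0.76296.
Balance c(1−p*) = e gives c = e/(1 − 0.76296) = 0.258/0.23704 = 1.08842.
New p* = 1 − e/c = 1 − 0.17286/1.08842 = 0.84118.
Expected occupied = 135 × 0.84118 = 113.56 ≈ 114.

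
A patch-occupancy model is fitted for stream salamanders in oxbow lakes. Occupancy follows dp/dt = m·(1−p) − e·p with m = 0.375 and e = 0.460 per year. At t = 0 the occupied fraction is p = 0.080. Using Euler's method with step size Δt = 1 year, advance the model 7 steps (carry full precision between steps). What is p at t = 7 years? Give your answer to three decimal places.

0.449

Update rule: p ← p + [m·(1−p) − e·p]·Δt with Δt = 1.
  1  |  dp/dt·Δt = +0.308200  |  p_1 = 0.388200
  2  |  dp/dt·Δt = +0.050853  |  p_2 = 0.439053
  3  |  dp/dt·Δt = +0.008391  |  p_3 = 0.447444
  4  |  dp/dt·Δt = +0.001384  |  p_4 = 0.448828
  5  |  dp/dt·Δt = +0.000228  |  p_5 = 0.449057
  6  |  dp/dt·Δt = +0.000038  |  p_6 = 0.449094
  7  |  dp/dt·Δt = +0.000006  |  p_7 = 0.449101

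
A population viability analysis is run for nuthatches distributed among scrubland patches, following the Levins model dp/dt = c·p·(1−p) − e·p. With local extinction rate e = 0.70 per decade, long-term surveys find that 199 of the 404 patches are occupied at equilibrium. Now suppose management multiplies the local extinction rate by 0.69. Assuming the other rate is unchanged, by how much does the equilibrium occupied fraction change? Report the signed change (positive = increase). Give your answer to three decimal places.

Observed p* = 199/404 = 0.49257.
Balance c(1−p*) = e gives c = e/(1 − 0.49257) = 0.70/0.50743 = 1.37950.
New p* = 1 − e/c = 1 − 0.48300/1.37950 = 0.64987.
Δp* = 0.64987 − 0.49257 = +0.15730.

0.157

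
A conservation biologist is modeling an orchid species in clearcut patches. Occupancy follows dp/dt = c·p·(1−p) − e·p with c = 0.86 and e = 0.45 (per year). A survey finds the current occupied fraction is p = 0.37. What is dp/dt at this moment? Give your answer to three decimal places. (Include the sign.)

0.034

Colonization term: c·p·(1−p) = 0.86×0.37×0.6300 = 0.20047.
Extinction term: e·p = 0.16650.
dp/dt = 0.20047 − 0.16650 = 0.03397.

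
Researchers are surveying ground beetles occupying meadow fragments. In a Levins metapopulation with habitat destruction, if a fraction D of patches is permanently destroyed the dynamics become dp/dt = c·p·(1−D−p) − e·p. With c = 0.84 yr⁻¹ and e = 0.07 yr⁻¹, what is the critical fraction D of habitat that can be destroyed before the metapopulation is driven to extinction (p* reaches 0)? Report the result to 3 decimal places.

0.917

The nontrivial equilibrium is p* = (1−D) − e/c; extinction occurs when this hits zero.
So D_crit = 1 − e/c = 1 − 0.07/0.84 = 1 − 0.0833 = 0.9167.
This equals the undisturbed p*, a classic result of Lande's extension.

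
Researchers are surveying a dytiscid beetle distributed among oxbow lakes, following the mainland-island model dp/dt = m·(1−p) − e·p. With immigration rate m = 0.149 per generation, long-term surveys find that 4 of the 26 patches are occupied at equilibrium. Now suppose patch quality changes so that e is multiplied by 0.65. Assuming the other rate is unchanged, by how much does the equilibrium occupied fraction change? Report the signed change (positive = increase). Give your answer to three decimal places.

Observed p* = 4/26 = 0.15385.
Balance m(1−p*) = e·p* gives e = m(1−p*)/p* = 0.149×0.84615/0.15385 = 0.81948.
New p* = m/(m+e) = 0.14900/(0.14900+0.53266) = 0.21858.
Δp* = 0.21858 − 0.15385 = +0.06473.

0.065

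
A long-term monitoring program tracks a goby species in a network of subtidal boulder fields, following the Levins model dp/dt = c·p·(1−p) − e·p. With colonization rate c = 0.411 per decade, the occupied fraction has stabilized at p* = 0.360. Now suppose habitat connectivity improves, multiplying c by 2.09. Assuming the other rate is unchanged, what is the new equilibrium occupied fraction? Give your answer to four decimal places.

Balance c(1−p*) = e gives e = 0.411×(1 − 0.36000) = 0.26304.
New p* = 1 − e/c = 1 − 0.26304/0.85899 = 0.69378.

0.6938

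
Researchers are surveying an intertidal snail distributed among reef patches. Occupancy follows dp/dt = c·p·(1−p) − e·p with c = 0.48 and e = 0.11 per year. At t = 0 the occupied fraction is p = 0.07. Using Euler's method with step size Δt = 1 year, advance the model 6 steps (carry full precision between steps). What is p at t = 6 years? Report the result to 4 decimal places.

Update rule: p ← p + [c·p·(1−p) − e·p]·Δt with Δt = 1.
step 1: Δp = +0.02355, p = 0.09355
step 2: Δp = +0.03041, p = 0.12396
step 3: Δp = +0.03849, p = 0.16245
step 4: Δp = +0.04744, p = 0.20989
step 5: Δp = +0.05651, p = 0.26640
step 6: Δp = +0.06450, p = 0.33091

0.3309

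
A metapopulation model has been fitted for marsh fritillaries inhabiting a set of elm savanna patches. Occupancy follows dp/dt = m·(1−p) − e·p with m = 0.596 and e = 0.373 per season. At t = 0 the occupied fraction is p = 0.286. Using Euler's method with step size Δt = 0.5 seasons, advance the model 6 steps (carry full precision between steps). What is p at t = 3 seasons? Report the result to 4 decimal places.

Update rule: p ← p + [m·(1−p) − e·p]·Δt with Δt = 0.5.
step 1: Δp = +0.15943, p = 0.44543
step 2: Δp = +0.08219, p = 0.52762
step 3: Δp = +0.04237, p = 0.56999
step 4: Δp = +0.02184, p = 0.59183
step 5: Δp = +0.01126, p = 0.60309
step 6: Δp = +0.00580, p = 0.60889

0.6089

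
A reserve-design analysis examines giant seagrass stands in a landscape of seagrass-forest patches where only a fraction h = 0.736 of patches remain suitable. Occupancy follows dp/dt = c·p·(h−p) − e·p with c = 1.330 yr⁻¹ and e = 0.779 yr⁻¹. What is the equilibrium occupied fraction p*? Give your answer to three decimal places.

0.150

Setting dp/dt = 0 and dividing by p* gives c·(h−p*) = e.
So p* = h − e/c = 0.736 − 0.779/1.330 = 0.736 − 0.5857 = 0.1503.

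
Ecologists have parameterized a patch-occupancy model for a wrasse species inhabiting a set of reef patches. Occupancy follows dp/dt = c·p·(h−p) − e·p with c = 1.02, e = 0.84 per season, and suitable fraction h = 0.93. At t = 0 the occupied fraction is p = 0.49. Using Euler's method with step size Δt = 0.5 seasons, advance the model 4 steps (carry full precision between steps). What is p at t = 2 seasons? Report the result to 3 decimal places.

0.268

Update rule: p ← p + [c·p·(h−p) − e·p]·Δt with Δt = 0.5.
step 1: Δp = -0.09584, p = 0.39416
step 2: Δp = -0.05783, p = 0.33633
step 3: Δp = -0.03943, p = 0.29690
step 4: Δp = -0.02883, p = 0.26806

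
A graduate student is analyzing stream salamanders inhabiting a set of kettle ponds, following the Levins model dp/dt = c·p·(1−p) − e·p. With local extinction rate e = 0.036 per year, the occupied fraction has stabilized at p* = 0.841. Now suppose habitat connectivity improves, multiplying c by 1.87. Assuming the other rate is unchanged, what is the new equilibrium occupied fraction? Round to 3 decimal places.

Balance c(1−p*) = e gives c = e/(1 − 0.84100) = 0.036/0.15900 = 0.22642.
New p* = 1 − e/c = 1 − 0.03600/0.42341 = 0.91498.

0.915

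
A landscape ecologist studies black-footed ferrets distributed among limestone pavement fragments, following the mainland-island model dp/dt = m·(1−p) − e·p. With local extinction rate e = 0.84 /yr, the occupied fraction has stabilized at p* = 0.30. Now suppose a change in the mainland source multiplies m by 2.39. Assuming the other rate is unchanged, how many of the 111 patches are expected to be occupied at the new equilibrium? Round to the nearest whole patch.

56

Balance m(1−p*) = e·p* gives m = e·p*/(1−p*) = 0.84×0.30000/0.70000 = 0.36000.
New p* = m/(m+e) = 0.86040/(0.86040+0.84000) = 0.50600.
Expected occupied = 111 × 0.50600 = 56.17 ≈ 56.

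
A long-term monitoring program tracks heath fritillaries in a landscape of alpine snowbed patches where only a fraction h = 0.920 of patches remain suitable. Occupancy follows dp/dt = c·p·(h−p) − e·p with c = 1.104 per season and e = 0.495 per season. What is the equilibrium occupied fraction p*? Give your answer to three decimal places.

0.472

Setting dp/dt = 0 and dividing by p* gives c·(h−p*) = e.
So p* = h − e/c = 0.920 − 0.495/1.104 = 0.920 − 0.4484 = 0.4716.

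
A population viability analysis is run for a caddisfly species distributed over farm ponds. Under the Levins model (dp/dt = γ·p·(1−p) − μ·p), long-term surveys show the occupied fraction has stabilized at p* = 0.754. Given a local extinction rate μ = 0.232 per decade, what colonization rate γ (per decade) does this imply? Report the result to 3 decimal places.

0.943

At equilibrium γ(1−p*) = μ, so γ = μ/(1−p*).
γ = 0.232/(1 − 0.754) = 0.232/0.2460 = 0.9431.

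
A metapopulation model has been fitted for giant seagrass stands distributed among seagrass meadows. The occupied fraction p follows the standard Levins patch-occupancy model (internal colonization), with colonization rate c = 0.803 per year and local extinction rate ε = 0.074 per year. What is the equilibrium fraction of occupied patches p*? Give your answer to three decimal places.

0.908

At equilibrium, colonization balances extinction: c·p*·(1−p*) = ε·p*.
So p* = 1 − ε/c = 1 − 0.074/0.803 = 1 − 0.0922 = 0.9078.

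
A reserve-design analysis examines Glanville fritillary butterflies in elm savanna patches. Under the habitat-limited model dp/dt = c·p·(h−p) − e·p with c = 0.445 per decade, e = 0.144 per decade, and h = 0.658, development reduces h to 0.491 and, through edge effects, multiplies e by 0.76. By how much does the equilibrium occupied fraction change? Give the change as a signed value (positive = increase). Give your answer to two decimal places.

-0.09

Before: p* = h − e/c = 0.658 − 0.144/0.445 = 0.658 − 0.3236 = 0.3344.
After: c = 0.445, e = 0.10944, h = 0.491; p* = 0.491 − 0.10944/0.445 = 0.2451.
Δp* = 0.2451 − 0.3344 = -0.0893.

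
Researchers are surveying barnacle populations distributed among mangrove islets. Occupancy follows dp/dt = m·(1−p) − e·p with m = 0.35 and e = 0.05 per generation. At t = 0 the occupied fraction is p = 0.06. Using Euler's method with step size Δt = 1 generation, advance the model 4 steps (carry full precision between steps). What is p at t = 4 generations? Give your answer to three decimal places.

Update rule: p ← p + [m·(1−p) − e·p]·Δt with Δt = 1.
step 1: Δp = +0.32600, p = 0.38600
step 2: Δp = +0.19560, p = 0.58160
step 3: Δp = +0.11736, p = 0.69896
step 4: Δp = +0.07042, p = 0.76938

0.769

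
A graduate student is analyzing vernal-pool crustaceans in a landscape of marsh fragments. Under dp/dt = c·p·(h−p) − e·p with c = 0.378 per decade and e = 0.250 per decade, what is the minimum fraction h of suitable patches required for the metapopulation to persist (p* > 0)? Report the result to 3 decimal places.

0.661

p* = h − e/c is positive only when h > e/c.
h_min = e/c = 0.250/0.378 = 0.6614.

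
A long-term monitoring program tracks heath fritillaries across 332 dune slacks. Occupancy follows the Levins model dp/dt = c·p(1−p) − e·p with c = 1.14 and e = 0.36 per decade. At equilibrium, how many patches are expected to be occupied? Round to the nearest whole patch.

227

p* = 1 − e/c = 1 − 0.36/1.14 = 0.6842.
Expected occupied patches = N × p* = 332 × 0.6842 = 227.16 ≈ 227.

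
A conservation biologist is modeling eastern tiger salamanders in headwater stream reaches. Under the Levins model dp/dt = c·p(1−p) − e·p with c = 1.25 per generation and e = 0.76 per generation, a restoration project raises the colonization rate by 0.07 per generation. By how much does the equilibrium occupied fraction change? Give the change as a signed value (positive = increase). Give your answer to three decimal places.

0.032

Before: p* = 1 − 0.76/1.25 = 0.3920.
After the change, c = 1.32, e = 0.76, so p* = 1 − 0.76/1.32 = 0.4242.
Δp* = 0.4242 − 0.3920 = +0.0322.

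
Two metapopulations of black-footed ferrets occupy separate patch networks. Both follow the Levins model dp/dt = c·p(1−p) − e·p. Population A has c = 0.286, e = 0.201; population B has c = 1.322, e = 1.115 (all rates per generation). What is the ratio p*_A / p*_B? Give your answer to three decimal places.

A: p*_A = 1 − 0.201/0.286 = 0.2972.
B: p*_B = 1 − 1.115/1.322 = 0.1566.
p*_A / p*_B = 0.2972/0.1566 = 1.8981.

1.898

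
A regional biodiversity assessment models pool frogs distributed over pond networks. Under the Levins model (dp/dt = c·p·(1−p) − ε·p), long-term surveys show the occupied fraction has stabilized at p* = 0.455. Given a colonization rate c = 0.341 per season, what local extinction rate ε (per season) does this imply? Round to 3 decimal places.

0.186

At equilibrium c(1−p*) = ε.
ε = 0.341 × (1 − 0.455) = 0.341 × 0.5450 = 0.1858.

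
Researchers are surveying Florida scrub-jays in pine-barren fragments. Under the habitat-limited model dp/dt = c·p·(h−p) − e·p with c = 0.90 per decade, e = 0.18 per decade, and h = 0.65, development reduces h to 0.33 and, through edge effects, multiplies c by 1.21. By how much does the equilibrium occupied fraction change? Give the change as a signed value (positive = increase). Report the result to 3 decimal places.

-0.285

Before: p* = h − e/c = 0.65 − 0.18/0.90 = 0.65 − 0.2000 = 0.4500.
After: c = 1.089, e = 0.18, h = 0.33; p* = 0.33 − 0.18/1.089 = 0.1647.
Δp* = 0.1647 − 0.4500 = -0.2853.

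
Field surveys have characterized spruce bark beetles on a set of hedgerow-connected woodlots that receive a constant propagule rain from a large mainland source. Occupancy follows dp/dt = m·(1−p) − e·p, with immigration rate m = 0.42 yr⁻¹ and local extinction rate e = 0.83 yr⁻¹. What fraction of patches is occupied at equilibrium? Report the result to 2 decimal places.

Setting dp/dt = 0: m − m·p* = e·p*, so m = (m+e)·p*.
p* = m/(m+e) = 0.42/(0.42+0.83) = 0.42/1.2500 = 0.3360.

0.34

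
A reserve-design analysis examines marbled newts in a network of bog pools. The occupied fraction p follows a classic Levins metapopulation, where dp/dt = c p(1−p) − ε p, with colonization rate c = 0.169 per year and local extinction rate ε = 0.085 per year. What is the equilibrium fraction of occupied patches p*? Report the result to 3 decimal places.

At equilibrium, colonization balances extinction: c·p*·(1−p*) = ε·p*.
So p* = 1 − ε/c = 1 − 0.085/0.169 = 1 − 0.5030 = 0.4970.

0.497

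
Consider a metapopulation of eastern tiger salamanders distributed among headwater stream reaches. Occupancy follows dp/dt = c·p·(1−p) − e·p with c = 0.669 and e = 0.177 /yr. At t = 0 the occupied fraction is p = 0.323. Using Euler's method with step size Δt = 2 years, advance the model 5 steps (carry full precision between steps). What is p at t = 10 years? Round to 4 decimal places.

0.7354

Update rule: p ← p + [c·p·(1−p) − e·p]·Δt with Δt = 2.
t = 2: p = 0.32300 + (+0.17824) = 0.50124
t = 4: p = 0.50124 + (+0.15706) = 0.65830
t = 6: p = 0.65830 + (+0.06793) = 0.72623
t = 8: p = 0.72623 + (+0.00893) = 0.73517
t = 10: p = 0.73517 + (+0.00026) = 0.73542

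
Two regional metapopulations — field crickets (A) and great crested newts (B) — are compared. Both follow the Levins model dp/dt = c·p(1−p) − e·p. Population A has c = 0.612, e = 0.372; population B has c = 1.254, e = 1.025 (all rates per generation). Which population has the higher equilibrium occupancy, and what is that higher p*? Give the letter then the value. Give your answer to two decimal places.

A: p*_A = 1 − 0.372/0.612 = 0.3922.
B: p*_B = 1 − 1.025/1.254 = 0.1826.
A is higher at 0.3922.

A, 0.39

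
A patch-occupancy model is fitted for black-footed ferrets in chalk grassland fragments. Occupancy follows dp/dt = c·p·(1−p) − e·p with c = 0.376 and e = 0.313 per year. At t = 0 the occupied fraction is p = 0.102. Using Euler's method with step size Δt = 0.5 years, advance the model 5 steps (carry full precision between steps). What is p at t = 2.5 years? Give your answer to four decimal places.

Update rule: p ← p + [c·p·(1−p) − e·p]·Δt with Δt = 0.5.
t = 0.5: p = 0.10200 + (+0.00126) = 0.10326
t = 1: p = 0.10326 + (+0.00125) = 0.10451
t = 1.5: p = 0.10451 + (+0.00124) = 0.10574
t = 2: p = 0.10574 + (+0.00123) = 0.10697
t = 2.5: p = 0.10697 + (+0.00122) = 0.10819

0.1082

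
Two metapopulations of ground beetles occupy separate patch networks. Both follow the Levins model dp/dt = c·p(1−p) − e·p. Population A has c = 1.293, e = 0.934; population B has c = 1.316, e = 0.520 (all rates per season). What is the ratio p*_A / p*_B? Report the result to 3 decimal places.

A: p*_A = 1 − 0.934/1.293 = 0.2776.
B: p*_B = 1 − 0.520/1.316 = 0.6049.
p*_A / p*_B = 0.2776/0.6049 = 0.4590.

0.459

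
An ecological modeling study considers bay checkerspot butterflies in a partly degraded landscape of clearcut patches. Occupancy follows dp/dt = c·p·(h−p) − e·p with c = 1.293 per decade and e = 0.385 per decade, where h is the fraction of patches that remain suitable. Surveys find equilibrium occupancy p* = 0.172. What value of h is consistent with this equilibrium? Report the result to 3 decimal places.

0.470

At equilibrium c(h−p*) = e, so h = p* + e/c.
h = 0.172 + 0.385/1.293 = 0.172 + 0.2978 = 0.4698.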